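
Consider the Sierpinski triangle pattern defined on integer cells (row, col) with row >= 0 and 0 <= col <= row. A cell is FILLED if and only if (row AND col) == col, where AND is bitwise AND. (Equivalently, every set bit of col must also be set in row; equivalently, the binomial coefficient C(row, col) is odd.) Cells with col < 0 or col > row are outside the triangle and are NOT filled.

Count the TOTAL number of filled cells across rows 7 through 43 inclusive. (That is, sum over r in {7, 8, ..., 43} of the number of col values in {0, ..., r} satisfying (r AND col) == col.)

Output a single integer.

r7=111 pc3: +8 =8
r8=1000 pc1: +2 =10
r9=1001 pc2: +4 =14
r10=1010 pc2: +4 =18
r11=1011 pc3: +8 =26
r12=1100 pc2: +4 =30
r13=1101 pc3: +8 =38
r14=1110 pc3: +8 =46
r15=1111 pc4: +16 =62
r16=10000 pc1: +2 =64
r17=10001 pc2: +4 =68
r18=10010 pc2: +4 =72
r19=10011 pc3: +8 =80
r20=10100 pc2: +4 =84
r21=10101 pc3: +8 =92
r22=10110 pc3: +8 =100
r23=10111 pc4: +16 =116
r24=11000 pc2: +4 =120
r25=11001 pc3: +8 =128
r26=11010 pc3: +8 =136
r27=11011 pc4: +16 =152
r28=11100 pc3: +8 =160
r29=11101 pc4: +16 =176
r30=11110 pc4: +16 =192
r31=11111 pc5: +32 =224
r32=100000 pc1: +2 =226
r33=100001 pc2: +4 =230
r34=100010 pc2: +4 =234
r35=100011 pc3: +8 =242
r36=100100 pc2: +4 =246
r37=100101 pc3: +8 =254
r38=100110 pc3: +8 =262
r39=100111 pc4: +16 =278
r40=101000 pc2: +4 =282
r41=101001 pc3: +8 =290
r42=101010 pc3: +8 =298
r43=101011 pc4: +16 =314

Answer: 314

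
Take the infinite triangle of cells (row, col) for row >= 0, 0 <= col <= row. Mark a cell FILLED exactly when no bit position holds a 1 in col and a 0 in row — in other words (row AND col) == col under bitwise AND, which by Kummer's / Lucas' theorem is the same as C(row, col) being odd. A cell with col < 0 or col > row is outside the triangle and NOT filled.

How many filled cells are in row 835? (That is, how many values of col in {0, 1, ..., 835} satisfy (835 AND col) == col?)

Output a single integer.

835 in binary = 1101000011
popcount(835) = number of 1-bits in 1101000011 = 5
A col c satisfies (835 AND c) == c iff every set bit of c is also set in 835; each of the 5 set bits of 835 can independently be on or off in c.
count = 2^5 = 32

Answer: 32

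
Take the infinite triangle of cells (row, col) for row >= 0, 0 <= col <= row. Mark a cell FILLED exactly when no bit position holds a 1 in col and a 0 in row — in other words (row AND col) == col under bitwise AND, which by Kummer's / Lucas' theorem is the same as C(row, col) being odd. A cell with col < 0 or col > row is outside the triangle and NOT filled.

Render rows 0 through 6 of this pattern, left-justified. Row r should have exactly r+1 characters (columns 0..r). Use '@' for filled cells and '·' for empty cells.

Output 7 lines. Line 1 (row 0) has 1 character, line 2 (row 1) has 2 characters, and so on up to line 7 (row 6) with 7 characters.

r0=0: @
r1=1: @@
r2=10: @·@
r3=11: @@@@
r4=100: @···@
r5=101: @@··@@
r6=110: @·@·@·@

Answer: @
@@
@·@
@@@@
@···@
@@··@@
@·@·@·@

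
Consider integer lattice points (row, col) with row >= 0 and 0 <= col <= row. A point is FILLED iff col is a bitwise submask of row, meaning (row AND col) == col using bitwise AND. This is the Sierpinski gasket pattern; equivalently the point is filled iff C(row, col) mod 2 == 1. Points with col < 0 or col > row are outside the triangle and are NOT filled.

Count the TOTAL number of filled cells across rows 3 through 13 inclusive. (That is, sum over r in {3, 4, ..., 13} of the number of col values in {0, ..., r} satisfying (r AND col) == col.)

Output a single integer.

Answer: 52

Derivation:
r3=11 pc2: +4 =4
r4=100 pc1: +2 =6
r5=101 pc2: +4 =10
r6=110 pc2: +4 =14
r7=111 pc3: +8 =22
r8=1000 pc1: +2 =24
r9=1001 pc2: +4 =28
r10=1010 pc2: +4 =32
r11=1011 pc3: +8 =40
r12=1100 pc2: +4 =44
r13=1101 pc3: +8 =52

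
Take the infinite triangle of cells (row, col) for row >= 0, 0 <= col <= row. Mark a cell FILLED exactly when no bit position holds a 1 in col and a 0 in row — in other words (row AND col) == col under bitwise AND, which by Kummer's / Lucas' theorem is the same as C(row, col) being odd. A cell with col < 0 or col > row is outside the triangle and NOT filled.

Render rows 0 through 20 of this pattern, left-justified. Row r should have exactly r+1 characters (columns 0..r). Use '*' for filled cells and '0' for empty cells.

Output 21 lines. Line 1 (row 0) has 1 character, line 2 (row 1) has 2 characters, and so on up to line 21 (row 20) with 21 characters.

Answer: *
**
*0*
****
*000*
**00**
*0*0*0*
********
*0000000*
**000000**
*0*00000*0*
****0000****
*000*000*000*
**00**00**00**
*0*0*0*0*0*0*0*
****************
*000000000000000*
**00000000000000**
*0*0000000000000*0*
****000000000000****
*000*00000000000*000*

Derivation:
r0=0: *
r1=1: **
r2=10: *0*
r3=11: ****
r4=100: *000*
r5=101: **00**
r6=110: *0*0*0*
r7=111: ********
r8=1000: *0000000*
r9=1001: **000000**
r10=1010: *0*00000*0*
r11=1011: ****0000****
r12=1100: *000*000*000*
r13=1101: **00**00**00**
r14=1110: *0*0*0*0*0*0*0*
r15=1111: ****************
r16=10000: *000000000000000*
r17=10001: **00000000000000**
r18=10010: *0*0000000000000*0*
r19=10011: ****000000000000****
r20=10100: *000*00000000000*000*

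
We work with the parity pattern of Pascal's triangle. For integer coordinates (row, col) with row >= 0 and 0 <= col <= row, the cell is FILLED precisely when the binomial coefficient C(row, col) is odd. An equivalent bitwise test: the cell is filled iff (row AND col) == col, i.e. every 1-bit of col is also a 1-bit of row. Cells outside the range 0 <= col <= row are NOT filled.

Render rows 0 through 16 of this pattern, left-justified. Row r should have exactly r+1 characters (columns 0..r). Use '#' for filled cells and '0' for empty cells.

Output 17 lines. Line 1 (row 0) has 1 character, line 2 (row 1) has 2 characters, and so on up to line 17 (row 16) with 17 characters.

Answer: #
##
#0#
####
#000#
##00##
#0#0#0#
########
#0000000#
##000000##
#0#00000#0#
####0000####
#000#000#000#
##00##00##00##
#0#0#0#0#0#0#0#
################
#000000000000000#

Derivation:
r0=0: #
r1=1: ##
r2=10: #0#
r3=11: ####
r4=100: #000#
r5=101: ##00##
r6=110: #0#0#0#
r7=111: ########
r8=1000: #0000000#
r9=1001: ##000000##
r10=1010: #0#00000#0#
r11=1011: ####0000####
r12=1100: #000#000#000#
r13=1101: ##00##00##00##
r14=1110: #0#0#0#0#0#0#0#
r15=1111: ################
r16=10000: #000000000000000#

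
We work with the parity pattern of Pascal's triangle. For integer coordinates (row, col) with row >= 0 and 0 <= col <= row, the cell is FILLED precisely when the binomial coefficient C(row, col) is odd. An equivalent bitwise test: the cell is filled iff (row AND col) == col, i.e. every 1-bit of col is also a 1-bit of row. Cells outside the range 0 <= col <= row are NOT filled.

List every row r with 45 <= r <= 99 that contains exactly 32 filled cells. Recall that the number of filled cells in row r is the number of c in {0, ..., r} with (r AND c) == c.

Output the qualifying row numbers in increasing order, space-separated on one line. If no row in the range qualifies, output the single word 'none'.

Answer: 47 55 59 61 62 79 87 91 93 94

Derivation:
Row r has 2^popcount(r) filled cells, so we need popcount(r) = log2(32) = 5.
Scan r = 45..99 and keep those with exactly 5 one-bits:
r=45=101101 popcount=4 -> skip
r=46=101110 popcount=4 -> skip
r=47=101111 popcount=5 -> KEEP
r=48=110000 popcount=2 -> skip
r=49=110001 popcount=3 -> skip
r=50=110010 popcount=3 -> skip
r=51=110011 popcount=4 -> skip
r=52=110100 popcount=3 -> skip
r=53=110101 popcount=4 -> skip
r=54=110110 popcount=4 -> skip
r=55=110111 popcount=5 -> KEEP
r=56=111000 popcount=3 -> skip
r=57=111001 popcount=4 -> skip
r=58=111010 popcount=4 -> skip
r=59=111011 popcount=5 -> KEEP
r=60=111100 popcount=4 -> skip
r=61=111101 popcount=5 -> KEEP
r=62=111110 popcount=5 -> KEEP
r=63=111111 popcount=6 -> skip
r=64=1000000 popcount=1 -> skip
r=65=1000001 popcount=2 -> skip
r=66=1000010 popcount=2 -> skip
r=67=1000011 popcount=3 -> skip
r=68=1000100 popcount=2 -> skip
r=69=1000101 popcount=3 -> skip
r=70=1000110 popcount=3 -> skip
r=71=1000111 popcount=4 -> skip
r=72=1001000 popcount=2 -> skip
r=73=1001001 popcount=3 -> skip
r=74=1001010 popcount=3 -> skip
r=75=1001011 popcount=4 -> skip
r=76=1001100 popcount=3 -> skip
r=77=1001101 popcount=4 -> skip
r=78=1001110 popcount=4 -> skip
r=79=1001111 popcount=5 -> KEEP
r=80=1010000 popcount=2 -> skip
r=81=1010001 popcount=3 -> skip
r=82=1010010 popcount=3 -> skip
r=83=1010011 popcount=4 -> skip
r=84=1010100 popcount=3 -> skip
r=85=1010101 popcount=4 -> skip
r=86=1010110 popcount=4 -> skip
r=87=1010111 popcount=5 -> KEEP
r=88=1011000 popcount=3 -> skip
r=89=1011001 popcount=4 -> skip
r=90=1011010 popcount=4 -> skip
r=91=1011011 popcount=5 -> KEEP
r=92=1011100 popcount=4 -> skip
r=93=1011101 popcount=5 -> KEEP
r=94=1011110 popcount=5 -> KEEP
r=95=1011111 popcount=6 -> skip
r=96=1100000 popcount=2 -> skip
r=97=1100001 popcount=3 -> skip
r=98=1100010 popcount=3 -> skip
r=99=1100011 popcount=4 -> skip
Kept rows: 47 55 59 61 62 79 87 91 93 94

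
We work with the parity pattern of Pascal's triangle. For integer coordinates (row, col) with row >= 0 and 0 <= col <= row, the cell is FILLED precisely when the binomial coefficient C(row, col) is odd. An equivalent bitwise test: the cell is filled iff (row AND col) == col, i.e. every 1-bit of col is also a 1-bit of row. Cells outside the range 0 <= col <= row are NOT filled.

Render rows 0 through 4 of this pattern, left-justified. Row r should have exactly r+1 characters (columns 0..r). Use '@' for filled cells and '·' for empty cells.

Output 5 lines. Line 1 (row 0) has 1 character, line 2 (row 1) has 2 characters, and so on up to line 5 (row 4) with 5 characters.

r0=0: @
r1=1: @@
r2=10: @·@
r3=11: @@@@
r4=100: @···@

Answer: @
@@
@·@
@@@@
@···@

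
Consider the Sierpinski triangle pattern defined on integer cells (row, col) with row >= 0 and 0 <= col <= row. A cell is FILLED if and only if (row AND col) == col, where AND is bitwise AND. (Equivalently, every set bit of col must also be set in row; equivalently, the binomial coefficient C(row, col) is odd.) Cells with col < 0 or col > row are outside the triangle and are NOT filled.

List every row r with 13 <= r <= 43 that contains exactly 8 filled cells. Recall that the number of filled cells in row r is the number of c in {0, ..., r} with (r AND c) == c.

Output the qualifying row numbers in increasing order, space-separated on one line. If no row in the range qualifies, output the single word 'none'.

Row r has 2^popcount(r) filled cells, so we need popcount(r) = log2(8) = 3.
Scan r = 13..43 and keep those with exactly 3 one-bits:
r=13=1101 popcount=3 -> KEEP
r=14=1110 popcount=3 -> KEEP
r=15=1111 popcount=4 -> skip
r=16=10000 popcount=1 -> skip
r=17=10001 popcount=2 -> skip
r=18=10010 popcount=2 -> skip
r=19=10011 popcount=3 -> KEEP
r=20=10100 popcount=2 -> skip
r=21=10101 popcount=3 -> KEEP
r=22=10110 popcount=3 -> KEEP
r=23=10111 popcount=4 -> skip
r=24=11000 popcount=2 -> skip
r=25=11001 popcount=3 -> KEEP
r=26=11010 popcount=3 -> KEEP
r=27=11011 popcount=4 -> skip
r=28=11100 popcount=3 -> KEEP
r=29=11101 popcount=4 -> skip
r=30=11110 popcount=4 -> skip
r=31=11111 popcount=5 -> skip
r=32=100000 popcount=1 -> skip
r=33=100001 popcount=2 -> skip
r=34=100010 popcount=2 -> skip
r=35=100011 popcount=3 -> KEEP
r=36=100100 popcount=2 -> skip
r=37=100101 popcount=3 -> KEEP
r=38=100110 popcount=3 -> KEEP
r=39=100111 popcount=4 -> skip
r=40=101000 popcount=2 -> skip
r=41=101001 popcount=3 -> KEEP
r=42=101010 popcount=3 -> KEEP
r=43=101011 popcount=4 -> skip
Kept rows: 13 14 19 21 22 25 26 28 35 37 38 41 42

Answer: 13 14 19 21 22 25 26 28 35 37 38 41 42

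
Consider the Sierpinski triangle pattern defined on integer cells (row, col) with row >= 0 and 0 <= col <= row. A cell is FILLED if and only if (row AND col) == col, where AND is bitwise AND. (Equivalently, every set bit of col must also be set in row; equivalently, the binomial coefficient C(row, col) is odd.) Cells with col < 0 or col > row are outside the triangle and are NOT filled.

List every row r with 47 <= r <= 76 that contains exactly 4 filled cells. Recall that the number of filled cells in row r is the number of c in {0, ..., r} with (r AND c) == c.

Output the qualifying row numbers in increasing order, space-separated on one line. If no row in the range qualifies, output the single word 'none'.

Row r has 2^popcount(r) filled cells, so we need popcount(r) = log2(4) = 2.
Scan r = 47..76 and keep those with exactly 2 one-bits:
r=47=101111 popcount=5 -> skip
r=48=110000 popcount=2 -> KEEP
r=49=110001 popcount=3 -> skip
r=50=110010 popcount=3 -> skip
r=51=110011 popcount=4 -> skip
r=52=110100 popcount=3 -> skip
r=53=110101 popcount=4 -> skip
r=54=110110 popcount=4 -> skip
r=55=110111 popcount=5 -> skip
r=56=111000 popcount=3 -> skip
r=57=111001 popcount=4 -> skip
r=58=111010 popcount=4 -> skip
r=59=111011 popcount=5 -> skip
r=60=111100 popcount=4 -> skip
r=61=111101 popcount=5 -> skip
r=62=111110 popcount=5 -> skip
r=63=111111 popcount=6 -> skip
r=64=1000000 popcount=1 -> skip
r=65=1000001 popcount=2 -> KEEP
r=66=1000010 popcount=2 -> KEEP
r=67=1000011 popcount=3 -> skip
r=68=1000100 popcount=2 -> KEEP
r=69=1000101 popcount=3 -> skip
r=70=1000110 popcount=3 -> skip
r=71=1000111 popcount=4 -> skip
r=72=1001000 popcount=2 -> KEEP
r=73=1001001 popcount=3 -> skip
r=74=1001010 popcount=3 -> skip
r=75=1001011 popcount=4 -> skip
r=76=1001100 popcount=3 -> skip
Kept rows: 48 65 66 68 72

Answer: 48 65 66 68 72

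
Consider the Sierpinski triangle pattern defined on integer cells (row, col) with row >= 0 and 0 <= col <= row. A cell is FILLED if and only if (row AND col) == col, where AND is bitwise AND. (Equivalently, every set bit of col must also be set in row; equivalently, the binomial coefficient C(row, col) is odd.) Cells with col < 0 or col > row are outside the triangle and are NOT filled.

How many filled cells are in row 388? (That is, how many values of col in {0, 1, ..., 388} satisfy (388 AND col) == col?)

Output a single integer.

Answer: 8

Derivation:
388 in binary = 110000100
popcount(388) = number of 1-bits in 110000100 = 3
A col c satisfies (388 AND c) == c iff every set bit of c is also set in 388; each of the 3 set bits of 388 can independently be on or off in c.
count = 2^3 = 8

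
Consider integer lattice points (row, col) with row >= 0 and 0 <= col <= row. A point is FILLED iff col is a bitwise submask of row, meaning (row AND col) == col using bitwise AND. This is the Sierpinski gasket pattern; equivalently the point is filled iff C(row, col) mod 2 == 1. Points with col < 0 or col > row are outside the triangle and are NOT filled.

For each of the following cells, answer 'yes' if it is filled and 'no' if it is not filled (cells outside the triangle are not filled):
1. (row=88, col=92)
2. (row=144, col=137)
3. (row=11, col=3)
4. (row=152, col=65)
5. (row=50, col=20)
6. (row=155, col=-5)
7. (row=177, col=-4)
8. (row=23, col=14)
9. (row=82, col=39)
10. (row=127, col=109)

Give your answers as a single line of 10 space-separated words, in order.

Answer: no no yes no no no no no no yes

Derivation:
(88,92): col outside [0, 88] -> not filled
(144,137): row=0b10010000, col=0b10001001, row AND col = 0b10000000 = 128; 128 != 137 -> empty
(11,3): row=0b1011, col=0b11, row AND col = 0b11 = 3; 3 == 3 -> filled
(152,65): row=0b10011000, col=0b1000001, row AND col = 0b0 = 0; 0 != 65 -> empty
(50,20): row=0b110010, col=0b10100, row AND col = 0b10000 = 16; 16 != 20 -> empty
(155,-5): col outside [0, 155] -> not filled
(177,-4): col outside [0, 177] -> not filled
(23,14): row=0b10111, col=0b1110, row AND col = 0b110 = 6; 6 != 14 -> empty
(82,39): row=0b1010010, col=0b100111, row AND col = 0b10 = 2; 2 != 39 -> empty
(127,109): row=0b1111111, col=0b1101101, row AND col = 0b1101101 = 109; 109 == 109 -> filled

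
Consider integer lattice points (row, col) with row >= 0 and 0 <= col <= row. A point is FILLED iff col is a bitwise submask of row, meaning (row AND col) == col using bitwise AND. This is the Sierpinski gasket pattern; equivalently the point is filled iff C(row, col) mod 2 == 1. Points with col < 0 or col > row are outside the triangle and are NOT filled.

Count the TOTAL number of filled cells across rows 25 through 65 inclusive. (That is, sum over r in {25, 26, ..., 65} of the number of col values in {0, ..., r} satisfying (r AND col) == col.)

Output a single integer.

r25=11001 pc3: +8 =8
r26=11010 pc3: +8 =16
r27=11011 pc4: +16 =32
r28=11100 pc3: +8 =40
r29=11101 pc4: +16 =56
r30=11110 pc4: +16 =72
r31=11111 pc5: +32 =104
r32=100000 pc1: +2 =106
r33=100001 pc2: +4 =110
r34=100010 pc2: +4 =114
r35=100011 pc3: +8 =122
r36=100100 pc2: +4 =126
r37=100101 pc3: +8 =134
r38=100110 pc3: +8 =142
r39=100111 pc4: +16 =158
r40=101000 pc2: +4 =162
r41=101001 pc3: +8 =170
r42=101010 pc3: +8 =178
r43=101011 pc4: +16 =194
r44=101100 pc3: +8 =202
r45=101101 pc4: +16 =218
r46=101110 pc4: +16 =234
r47=101111 pc5: +32 =266
r48=110000 pc2: +4 =270
r49=110001 pc3: +8 =278
r50=110010 pc3: +8 =286
r51=110011 pc4: +16 =302
r52=110100 pc3: +8 =310
r53=110101 pc4: +16 =326
r54=110110 pc4: +16 =342
r55=110111 pc5: +32 =374
r56=111000 pc3: +8 =382
r57=111001 pc4: +16 =398
r58=111010 pc4: +16 =414
r59=111011 pc5: +32 =446
r60=111100 pc4: +16 =462
r61=111101 pc5: +32 =494
r62=111110 pc5: +32 =526
r63=111111 pc6: +64 =590
r64=1000000 pc1: +2 =592
r65=1000001 pc2: +4 =596

Answer: 596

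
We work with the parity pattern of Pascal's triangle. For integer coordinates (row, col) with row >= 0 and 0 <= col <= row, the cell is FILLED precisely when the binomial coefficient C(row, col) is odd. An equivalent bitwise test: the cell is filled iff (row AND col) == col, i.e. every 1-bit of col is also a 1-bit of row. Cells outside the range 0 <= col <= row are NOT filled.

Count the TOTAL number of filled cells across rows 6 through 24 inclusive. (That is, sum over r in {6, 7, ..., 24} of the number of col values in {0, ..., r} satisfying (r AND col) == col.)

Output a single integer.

Answer: 124

Derivation:
r6=110 pc2: +4 =4
r7=111 pc3: +8 =12
r8=1000 pc1: +2 =14
r9=1001 pc2: +4 =18
r10=1010 pc2: +4 =22
r11=1011 pc3: +8 =30
r12=1100 pc2: +4 =34
r13=1101 pc3: +8 =42
r14=1110 pc3: +8 =50
r15=1111 pc4: +16 =66
r16=10000 pc1: +2 =68
r17=10001 pc2: +4 =72
r18=10010 pc2: +4 =76
r19=10011 pc3: +8 =84
r20=10100 pc2: +4 =88
r21=10101 pc3: +8 =96
r22=10110 pc3: +8 =104
r23=10111 pc4: +16 =120
r24=11000 pc2: +4 =124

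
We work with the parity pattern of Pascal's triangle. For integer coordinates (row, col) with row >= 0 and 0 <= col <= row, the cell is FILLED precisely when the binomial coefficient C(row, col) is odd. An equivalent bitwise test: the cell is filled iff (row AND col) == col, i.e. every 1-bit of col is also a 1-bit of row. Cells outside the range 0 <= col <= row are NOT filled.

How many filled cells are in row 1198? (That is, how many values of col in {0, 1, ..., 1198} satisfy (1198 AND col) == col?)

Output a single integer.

1198 in binary = 10010101110
popcount(1198) = number of 1-bits in 10010101110 = 6
A col c satisfies (1198 AND c) == c iff every set bit of c is also set in 1198; each of the 6 set bits of 1198 can independently be on or off in c.
count = 2^6 = 64

Answer: 64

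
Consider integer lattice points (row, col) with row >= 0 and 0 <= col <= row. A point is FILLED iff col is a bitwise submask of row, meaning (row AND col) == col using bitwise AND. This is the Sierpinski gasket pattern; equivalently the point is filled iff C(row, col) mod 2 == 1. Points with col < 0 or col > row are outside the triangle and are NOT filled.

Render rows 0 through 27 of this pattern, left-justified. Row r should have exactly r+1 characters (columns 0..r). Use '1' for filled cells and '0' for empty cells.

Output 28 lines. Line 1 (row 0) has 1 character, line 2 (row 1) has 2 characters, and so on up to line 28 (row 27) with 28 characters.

Answer: 1
11
101
1111
10001
110011
1010101
11111111
100000001
1100000011
10100000101
111100001111
1000100010001
11001100110011
101010101010101
1111111111111111
10000000000000001
110000000000000011
1010000000000000101
11110000000000001111
100010000000000010001
1100110000000000110011
10101010000000001010101
111111110000000011111111
1000000010000000100000001
11000000110000001100000011
101000001010000010100000101
1111000011110000111100001111

Derivation:
r0=0: 1
r1=1: 11
r2=10: 101
r3=11: 1111
r4=100: 10001
r5=101: 110011
r6=110: 1010101
r7=111: 11111111
r8=1000: 100000001
r9=1001: 1100000011
r10=1010: 10100000101
r11=1011: 111100001111
r12=1100: 1000100010001
r13=1101: 11001100110011
r14=1110: 101010101010101
r15=1111: 1111111111111111
r16=10000: 10000000000000001
r17=10001: 110000000000000011
r18=10010: 1010000000000000101
r19=10011: 11110000000000001111
r20=10100: 100010000000000010001
r21=10101: 1100110000000000110011
r22=10110: 10101010000000001010101
r23=10111: 111111110000000011111111
r24=11000: 1000000010000000100000001
r25=11001: 11000000110000001100000011
r26=11010: 101000001010000010100000101
r27=11011: 1111000011110000111100001111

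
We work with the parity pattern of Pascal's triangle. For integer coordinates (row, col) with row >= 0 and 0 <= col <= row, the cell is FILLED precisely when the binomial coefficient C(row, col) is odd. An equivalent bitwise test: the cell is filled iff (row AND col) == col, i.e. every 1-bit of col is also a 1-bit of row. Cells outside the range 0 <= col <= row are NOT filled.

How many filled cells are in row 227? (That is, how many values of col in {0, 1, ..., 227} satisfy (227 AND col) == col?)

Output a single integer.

227 in binary = 11100011
popcount(227) = number of 1-bits in 11100011 = 5
A col c satisfies (227 AND c) == c iff every set bit of c is also set in 227; each of the 5 set bits of 227 can independently be on or off in c.
count = 2^5 = 32

Answer: 32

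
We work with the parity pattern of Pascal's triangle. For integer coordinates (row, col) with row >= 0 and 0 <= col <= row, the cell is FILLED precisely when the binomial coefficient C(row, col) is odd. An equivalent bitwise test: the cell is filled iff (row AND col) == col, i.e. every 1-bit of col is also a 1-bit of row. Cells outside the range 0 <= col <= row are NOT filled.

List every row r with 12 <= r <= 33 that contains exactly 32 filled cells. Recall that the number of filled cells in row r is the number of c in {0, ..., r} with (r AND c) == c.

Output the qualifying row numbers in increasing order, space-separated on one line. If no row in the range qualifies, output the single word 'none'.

Answer: 31

Derivation:
Row r has 2^popcount(r) filled cells, so we need popcount(r) = log2(32) = 5.
Scan r = 12..33 and keep those with exactly 5 one-bits:
r=12=1100 popcount=2 -> skip
r=13=1101 popcount=3 -> skip
r=14=1110 popcount=3 -> skip
r=15=1111 popcount=4 -> skip
r=16=10000 popcount=1 -> skip
r=17=10001 popcount=2 -> skip
r=18=10010 popcount=2 -> skip
r=19=10011 popcount=3 -> skip
r=20=10100 popcount=2 -> skip
r=21=10101 popcount=3 -> skip
r=22=10110 popcount=3 -> skip
r=23=10111 popcount=4 -> skip
r=24=11000 popcount=2 -> skip
r=25=11001 popcount=3 -> skip
r=26=11010 popcount=3 -> skip
r=27=11011 popcount=4 -> skip
r=28=11100 popcount=3 -> skip
r=29=11101 popcount=4 -> skip
r=30=11110 popcount=4 -> skip
r=31=11111 popcount=5 -> KEEP
r=32=100000 popcount=1 -> skip
r=33=100001 popcount=2 -> skip
Kept rows: 31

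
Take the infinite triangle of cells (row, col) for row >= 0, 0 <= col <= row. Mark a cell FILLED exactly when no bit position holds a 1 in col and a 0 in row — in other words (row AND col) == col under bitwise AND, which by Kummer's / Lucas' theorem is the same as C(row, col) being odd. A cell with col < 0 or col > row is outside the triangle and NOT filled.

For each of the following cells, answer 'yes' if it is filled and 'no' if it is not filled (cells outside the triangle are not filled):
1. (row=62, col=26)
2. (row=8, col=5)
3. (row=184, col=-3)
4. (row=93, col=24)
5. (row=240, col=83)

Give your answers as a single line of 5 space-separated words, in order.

(62,26): row=0b111110, col=0b11010, row AND col = 0b11010 = 26; 26 == 26 -> filled
(8,5): row=0b1000, col=0b101, row AND col = 0b0 = 0; 0 != 5 -> empty
(184,-3): col outside [0, 184] -> not filled
(93,24): row=0b1011101, col=0b11000, row AND col = 0b11000 = 24; 24 == 24 -> filled
(240,83): row=0b11110000, col=0b1010011, row AND col = 0b1010000 = 80; 80 != 83 -> empty

Answer: yes no no yes no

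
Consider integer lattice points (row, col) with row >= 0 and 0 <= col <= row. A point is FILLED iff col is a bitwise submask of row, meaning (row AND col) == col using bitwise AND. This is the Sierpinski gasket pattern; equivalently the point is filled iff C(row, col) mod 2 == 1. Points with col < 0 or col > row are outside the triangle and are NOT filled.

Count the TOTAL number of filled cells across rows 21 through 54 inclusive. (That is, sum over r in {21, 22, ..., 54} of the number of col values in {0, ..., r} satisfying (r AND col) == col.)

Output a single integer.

r21=10101 pc3: +8 =8
r22=10110 pc3: +8 =16
r23=10111 pc4: +16 =32
r24=11000 pc2: +4 =36
r25=11001 pc3: +8 =44
r26=11010 pc3: +8 =52
r27=11011 pc4: +16 =68
r28=11100 pc3: +8 =76
r29=11101 pc4: +16 =92
r30=11110 pc4: +16 =108
r31=11111 pc5: +32 =140
r32=100000 pc1: +2 =142
r33=100001 pc2: +4 =146
r34=100010 pc2: +4 =150
r35=100011 pc3: +8 =158
r36=100100 pc2: +4 =162
r37=100101 pc3: +8 =170
r38=100110 pc3: +8 =178
r39=100111 pc4: +16 =194
r40=101000 pc2: +4 =198
r41=101001 pc3: +8 =206
r42=101010 pc3: +8 =214
r43=101011 pc4: +16 =230
r44=101100 pc3: +8 =238
r45=101101 pc4: +16 =254
r46=101110 pc4: +16 =270
r47=101111 pc5: +32 =302
r48=110000 pc2: +4 =306
r49=110001 pc3: +8 =314
r50=110010 pc3: +8 =322
r51=110011 pc4: +16 =338
r52=110100 pc3: +8 =346
r53=110101 pc4: +16 =362
r54=110110 pc4: +16 =378

Answer: 378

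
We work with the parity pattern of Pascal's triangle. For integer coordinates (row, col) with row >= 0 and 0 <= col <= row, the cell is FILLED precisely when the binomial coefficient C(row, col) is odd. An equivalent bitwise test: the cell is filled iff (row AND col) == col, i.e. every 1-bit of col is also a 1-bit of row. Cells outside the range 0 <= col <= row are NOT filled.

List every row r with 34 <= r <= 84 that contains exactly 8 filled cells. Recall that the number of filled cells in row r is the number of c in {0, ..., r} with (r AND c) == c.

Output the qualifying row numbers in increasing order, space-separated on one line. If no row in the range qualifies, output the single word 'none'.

Answer: 35 37 38 41 42 44 49 50 52 56 67 69 70 73 74 76 81 82 84

Derivation:
Row r has 2^popcount(r) filled cells, so we need popcount(r) = log2(8) = 3.
Scan r = 34..84 and keep those with exactly 3 one-bits:
r=34=100010 popcount=2 -> skip
r=35=100011 popcount=3 -> KEEP
r=36=100100 popcount=2 -> skip
r=37=100101 popcount=3 -> KEEP
r=38=100110 popcount=3 -> KEEP
r=39=100111 popcount=4 -> skip
r=40=101000 popcount=2 -> skip
r=41=101001 popcount=3 -> KEEP
r=42=101010 popcount=3 -> KEEP
r=43=101011 popcount=4 -> skip
r=44=101100 popcount=3 -> KEEP
r=45=101101 popcount=4 -> skip
r=46=101110 popcount=4 -> skip
r=47=101111 popcount=5 -> skip
r=48=110000 popcount=2 -> skip
r=49=110001 popcount=3 -> KEEP
r=50=110010 popcount=3 -> KEEP
r=51=110011 popcount=4 -> skip
r=52=110100 popcount=3 -> KEEP
r=53=110101 popcount=4 -> skip
r=54=110110 popcount=4 -> skip
r=55=110111 popcount=5 -> skip
r=56=111000 popcount=3 -> KEEP
r=57=111001 popcount=4 -> skip
r=58=111010 popcount=4 -> skip
r=59=111011 popcount=5 -> skip
r=60=111100 popcount=4 -> skip
r=61=111101 popcount=5 -> skip
r=62=111110 popcount=5 -> skip
r=63=111111 popcount=6 -> skip
r=64=1000000 popcount=1 -> skip
r=65=1000001 popcount=2 -> skip
r=66=1000010 popcount=2 -> skip
r=67=1000011 popcount=3 -> KEEP
r=68=1000100 popcount=2 -> skip
r=69=1000101 popcount=3 -> KEEP
r=70=1000110 popcount=3 -> KEEP
r=71=1000111 popcount=4 -> skip
r=72=1001000 popcount=2 -> skip
r=73=1001001 popcount=3 -> KEEP
r=74=1001010 popcount=3 -> KEEP
r=75=1001011 popcount=4 -> skip
r=76=1001100 popcount=3 -> KEEP
r=77=1001101 popcount=4 -> skip
r=78=1001110 popcount=4 -> skip
r=79=1001111 popcount=5 -> skip
r=80=1010000 popcount=2 -> skip
r=81=1010001 popcount=3 -> KEEP
r=82=1010010 popcount=3 -> KEEP
r=83=1010011 popcount=4 -> skip
r=84=1010100 popcount=3 -> KEEP
Kept rows: 35 37 38 41 42 44 49 50 52 56 67 69 70 73 74 76 81 82 84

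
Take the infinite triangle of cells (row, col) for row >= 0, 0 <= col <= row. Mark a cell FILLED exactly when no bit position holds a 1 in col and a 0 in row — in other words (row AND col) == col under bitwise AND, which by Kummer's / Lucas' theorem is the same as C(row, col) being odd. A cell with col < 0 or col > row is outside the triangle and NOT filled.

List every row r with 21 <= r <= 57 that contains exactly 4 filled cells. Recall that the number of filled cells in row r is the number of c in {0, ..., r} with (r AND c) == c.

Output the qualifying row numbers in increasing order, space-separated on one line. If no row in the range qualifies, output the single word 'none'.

Row r has 2^popcount(r) filled cells, so we need popcount(r) = log2(4) = 2.
Scan r = 21..57 and keep those with exactly 2 one-bits:
r=21=10101 popcount=3 -> skip
r=22=10110 popcount=3 -> skip
r=23=10111 popcount=4 -> skip
r=24=11000 popcount=2 -> KEEP
r=25=11001 popcount=3 -> skip
r=26=11010 popcount=3 -> skip
r=27=11011 popcount=4 -> skip
r=28=11100 popcount=3 -> skip
r=29=11101 popcount=4 -> skip
r=30=11110 popcount=4 -> skip
r=31=11111 popcount=5 -> skip
r=32=100000 popcount=1 -> skip
r=33=100001 popcount=2 -> KEEP
r=34=100010 popcount=2 -> KEEP
r=35=100011 popcount=3 -> skip
r=36=100100 popcount=2 -> KEEP
r=37=100101 popcount=3 -> skip
r=38=100110 popcount=3 -> skip
r=39=100111 popcount=4 -> skip
r=40=101000 popcount=2 -> KEEP
r=41=101001 popcount=3 -> skip
r=42=101010 popcount=3 -> skip
r=43=101011 popcount=4 -> skip
r=44=101100 popcount=3 -> skip
r=45=101101 popcount=4 -> skip
r=46=101110 popcount=4 -> skip
r=47=101111 popcount=5 -> skip
r=48=110000 popcount=2 -> KEEP
r=49=110001 popcount=3 -> skip
r=50=110010 popcount=3 -> skip
r=51=110011 popcount=4 -> skip
r=52=110100 popcount=3 -> skip
r=53=110101 popcount=4 -> skip
r=54=110110 popcount=4 -> skip
r=55=110111 popcount=5 -> skip
r=56=111000 popcount=3 -> skip
r=57=111001 popcount=4 -> skip
Kept rows: 24 33 34 36 40 48

Answer: 24 33 34 36 40 48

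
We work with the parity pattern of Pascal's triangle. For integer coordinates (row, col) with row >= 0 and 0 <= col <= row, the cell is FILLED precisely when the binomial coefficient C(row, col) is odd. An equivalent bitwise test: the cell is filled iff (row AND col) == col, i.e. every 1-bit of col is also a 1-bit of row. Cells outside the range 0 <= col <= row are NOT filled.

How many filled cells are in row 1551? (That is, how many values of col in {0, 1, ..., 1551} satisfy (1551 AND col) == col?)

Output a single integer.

Answer: 64

Derivation:
1551 in binary = 11000001111
popcount(1551) = number of 1-bits in 11000001111 = 6
A col c satisfies (1551 AND c) == c iff every set bit of c is also set in 1551; each of the 6 set bits of 1551 can independently be on or off in c.
count = 2^6 = 64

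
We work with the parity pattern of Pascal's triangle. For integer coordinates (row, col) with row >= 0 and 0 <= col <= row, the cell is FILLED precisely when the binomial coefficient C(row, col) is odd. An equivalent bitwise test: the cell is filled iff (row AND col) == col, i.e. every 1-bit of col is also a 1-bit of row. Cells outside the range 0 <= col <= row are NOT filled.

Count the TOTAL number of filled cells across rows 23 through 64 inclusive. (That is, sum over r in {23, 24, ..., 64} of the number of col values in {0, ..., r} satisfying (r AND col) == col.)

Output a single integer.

r23=10111 pc4: +16 =16
r24=11000 pc2: +4 =20
r25=11001 pc3: +8 =28
r26=11010 pc3: +8 =36
r27=11011 pc4: +16 =52
r28=11100 pc3: +8 =60
r29=11101 pc4: +16 =76
r30=11110 pc4: +16 =92
r31=11111 pc5: +32 =124
r32=100000 pc1: +2 =126
r33=100001 pc2: +4 =130
r34=100010 pc2: +4 =134
r35=100011 pc3: +8 =142
r36=100100 pc2: +4 =146
r37=100101 pc3: +8 =154
r38=100110 pc3: +8 =162
r39=100111 pc4: +16 =178
r40=101000 pc2: +4 =182
r41=101001 pc3: +8 =190
r42=101010 pc3: +8 =198
r43=101011 pc4: +16 =214
r44=101100 pc3: +8 =222
r45=101101 pc4: +16 =238
r46=101110 pc4: +16 =254
r47=101111 pc5: +32 =286
r48=110000 pc2: +4 =290
r49=110001 pc3: +8 =298
r50=110010 pc3: +8 =306
r51=110011 pc4: +16 =322
r52=110100 pc3: +8 =330
r53=110101 pc4: +16 =346
r54=110110 pc4: +16 =362
r55=110111 pc5: +32 =394
r56=111000 pc3: +8 =402
r57=111001 pc4: +16 =418
r58=111010 pc4: +16 =434
r59=111011 pc5: +32 =466
r60=111100 pc4: +16 =482
r61=111101 pc5: +32 =514
r62=111110 pc5: +32 =546
r63=111111 pc6: +64 =610
r64=1000000 pc1: +2 =612

Answer: 612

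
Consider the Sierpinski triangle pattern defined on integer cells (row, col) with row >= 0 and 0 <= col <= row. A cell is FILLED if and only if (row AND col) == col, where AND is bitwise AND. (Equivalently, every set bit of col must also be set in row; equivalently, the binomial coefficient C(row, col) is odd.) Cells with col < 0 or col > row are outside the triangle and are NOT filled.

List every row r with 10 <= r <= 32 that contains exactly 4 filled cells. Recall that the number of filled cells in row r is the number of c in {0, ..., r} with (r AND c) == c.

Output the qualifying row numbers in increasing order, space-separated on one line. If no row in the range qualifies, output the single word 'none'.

Row r has 2^popcount(r) filled cells, so we need popcount(r) = log2(4) = 2.
Scan r = 10..32 and keep those with exactly 2 one-bits:
r=10=1010 popcount=2 -> KEEP
r=11=1011 popcount=3 -> skip
r=12=1100 popcount=2 -> KEEP
r=13=1101 popcount=3 -> skip
r=14=1110 popcount=3 -> skip
r=15=1111 popcount=4 -> skip
r=16=10000 popcount=1 -> skip
r=17=10001 popcount=2 -> KEEP
r=18=10010 popcount=2 -> KEEP
r=19=10011 popcount=3 -> skip
r=20=10100 popcount=2 -> KEEP
r=21=10101 popcount=3 -> skip
r=22=10110 popcount=3 -> skip
r=23=10111 popcount=4 -> skip
r=24=11000 popcount=2 -> KEEP
r=25=11001 popcount=3 -> skip
r=26=11010 popcount=3 -> skip
r=27=11011 popcount=4 -> skip
r=28=11100 popcount=3 -> skip
r=29=11101 popcount=4 -> skip
r=30=11110 popcount=4 -> skip
r=31=11111 popcount=5 -> skip
r=32=100000 popcount=1 -> skip
Kept rows: 10 12 17 18 20 24

Answer: 10 12 17 18 20 24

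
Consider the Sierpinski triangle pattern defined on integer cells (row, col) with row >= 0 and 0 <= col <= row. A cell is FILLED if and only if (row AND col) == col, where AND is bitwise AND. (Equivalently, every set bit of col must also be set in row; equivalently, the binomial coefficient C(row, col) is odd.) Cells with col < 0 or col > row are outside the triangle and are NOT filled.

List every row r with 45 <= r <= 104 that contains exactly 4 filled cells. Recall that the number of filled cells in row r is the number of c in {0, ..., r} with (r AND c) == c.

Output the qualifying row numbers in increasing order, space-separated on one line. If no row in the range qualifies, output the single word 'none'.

Answer: 48 65 66 68 72 80 96

Derivation:
Row r has 2^popcount(r) filled cells, so we need popcount(r) = log2(4) = 2.
Scan r = 45..104 and keep those with exactly 2 one-bits:
r=45=101101 popcount=4 -> skip
r=46=101110 popcount=4 -> skip
r=47=101111 popcount=5 -> skip
r=48=110000 popcount=2 -> KEEP
r=49=110001 popcount=3 -> skip
r=50=110010 popcount=3 -> skip
r=51=110011 popcount=4 -> skip
r=52=110100 popcount=3 -> skip
r=53=110101 popcount=4 -> skip
r=54=110110 popcount=4 -> skip
r=55=110111 popcount=5 -> skip
r=56=111000 popcount=3 -> skip
r=57=111001 popcount=4 -> skip
r=58=111010 popcount=4 -> skip
r=59=111011 popcount=5 -> skip
r=60=111100 popcount=4 -> skip
r=61=111101 popcount=5 -> skip
r=62=111110 popcount=5 -> skip
r=63=111111 popcount=6 -> skip
r=64=1000000 popcount=1 -> skip
r=65=1000001 popcount=2 -> KEEP
r=66=1000010 popcount=2 -> KEEP
r=67=1000011 popcount=3 -> skip
r=68=1000100 popcount=2 -> KEEP
r=69=1000101 popcount=3 -> skip
r=70=1000110 popcount=3 -> skip
r=71=1000111 popcount=4 -> skip
r=72=1001000 popcount=2 -> KEEP
r=73=1001001 popcount=3 -> skip
r=74=1001010 popcount=3 -> skip
r=75=1001011 popcount=4 -> skip
r=76=1001100 popcount=3 -> skip
r=77=1001101 popcount=4 -> skip
r=78=1001110 popcount=4 -> skip
r=79=1001111 popcount=5 -> skip
r=80=1010000 popcount=2 -> KEEP
r=81=1010001 popcount=3 -> skip
r=82=1010010 popcount=3 -> skip
r=83=1010011 popcount=4 -> skip
r=84=1010100 popcount=3 -> skip
r=85=1010101 popcount=4 -> skip
r=86=1010110 popcount=4 -> skip
r=87=1010111 popcount=5 -> skip
r=88=1011000 popcount=3 -> skip
r=89=1011001 popcount=4 -> skip
r=90=1011010 popcount=4 -> skip
r=91=1011011 popcount=5 -> skip
r=92=1011100 popcount=4 -> skip
r=93=1011101 popcount=5 -> skip
r=94=1011110 popcount=5 -> skip
r=95=1011111 popcount=6 -> skip
r=96=1100000 popcount=2 -> KEEP
r=97=1100001 popcount=3 -> skip
r=98=1100010 popcount=3 -> skip
r=99=1100011 popcount=4 -> skip
r=100=1100100 popcount=3 -> skip
r=101=1100101 popcount=4 -> skip
r=102=1100110 popcount=4 -> skip
r=103=1100111 popcount=5 -> skip
r=104=1101000 popcount=3 -> skip
Kept rows: 48 65 66 68 72 80 96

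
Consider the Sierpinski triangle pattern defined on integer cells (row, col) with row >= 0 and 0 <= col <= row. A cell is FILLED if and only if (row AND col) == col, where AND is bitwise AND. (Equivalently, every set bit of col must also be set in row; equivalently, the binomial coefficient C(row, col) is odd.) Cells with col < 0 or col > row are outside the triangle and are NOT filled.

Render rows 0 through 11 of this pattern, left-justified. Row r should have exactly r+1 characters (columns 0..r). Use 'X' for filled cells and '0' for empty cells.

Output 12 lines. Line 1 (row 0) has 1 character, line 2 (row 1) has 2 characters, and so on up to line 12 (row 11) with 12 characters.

Answer: X
XX
X0X
XXXX
X000X
XX00XX
X0X0X0X
XXXXXXXX
X0000000X
XX000000XX
X0X00000X0X
XXXX0000XXXX

Derivation:
r0=0: X
r1=1: XX
r2=10: X0X
r3=11: XXXX
r4=100: X000X
r5=101: XX00XX
r6=110: X0X0X0X
r7=111: XXXXXXXX
r8=1000: X0000000X
r9=1001: XX000000XX
r10=1010: X0X00000X0X
r11=1011: XXXX0000XXXX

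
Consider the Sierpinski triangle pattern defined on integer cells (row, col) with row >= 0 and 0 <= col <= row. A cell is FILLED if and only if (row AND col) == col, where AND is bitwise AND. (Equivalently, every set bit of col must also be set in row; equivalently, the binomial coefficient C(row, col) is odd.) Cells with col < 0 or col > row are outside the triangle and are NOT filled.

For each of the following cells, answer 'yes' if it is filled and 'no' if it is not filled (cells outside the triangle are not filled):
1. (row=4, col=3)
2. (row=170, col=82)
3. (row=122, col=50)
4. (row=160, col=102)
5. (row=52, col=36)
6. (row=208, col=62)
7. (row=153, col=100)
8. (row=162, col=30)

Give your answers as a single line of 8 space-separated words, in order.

Answer: no no yes no yes no no no

Derivation:
(4,3): row=0b100, col=0b11, row AND col = 0b0 = 0; 0 != 3 -> empty
(170,82): row=0b10101010, col=0b1010010, row AND col = 0b10 = 2; 2 != 82 -> empty
(122,50): row=0b1111010, col=0b110010, row AND col = 0b110010 = 50; 50 == 50 -> filled
(160,102): row=0b10100000, col=0b1100110, row AND col = 0b100000 = 32; 32 != 102 -> empty
(52,36): row=0b110100, col=0b100100, row AND col = 0b100100 = 36; 36 == 36 -> filled
(208,62): row=0b11010000, col=0b111110, row AND col = 0b10000 = 16; 16 != 62 -> empty
(153,100): row=0b10011001, col=0b1100100, row AND col = 0b0 = 0; 0 != 100 -> empty
(162,30): row=0b10100010, col=0b11110, row AND col = 0b10 = 2; 2 != 30 -> empty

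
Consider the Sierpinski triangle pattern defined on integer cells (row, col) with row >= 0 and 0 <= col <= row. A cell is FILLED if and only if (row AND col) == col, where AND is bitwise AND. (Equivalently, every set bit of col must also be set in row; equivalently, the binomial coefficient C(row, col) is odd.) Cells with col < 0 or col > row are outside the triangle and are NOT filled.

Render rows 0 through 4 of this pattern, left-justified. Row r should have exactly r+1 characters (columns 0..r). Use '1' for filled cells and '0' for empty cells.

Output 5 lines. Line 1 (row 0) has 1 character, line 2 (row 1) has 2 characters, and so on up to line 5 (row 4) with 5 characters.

Answer: 1
11
101
1111
10001

Derivation:
r0=0: 1
r1=1: 11
r2=10: 101
r3=11: 1111
r4=100: 10001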